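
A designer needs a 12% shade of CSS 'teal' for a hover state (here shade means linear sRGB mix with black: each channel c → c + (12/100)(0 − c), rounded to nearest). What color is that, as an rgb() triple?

rgb(0, 113, 113)

CSS teal is rgb(0, 128, 128).
Lerp each channel 12% toward 0:
  R: 0 + 0.12×(0−0) = 0 + 0 = 0 → 0
  G: 128 + 0.12×(0−128) = 128 − 15.36 = 112.64 → 113
  B: 128 − 15.36 = 112.64 → 113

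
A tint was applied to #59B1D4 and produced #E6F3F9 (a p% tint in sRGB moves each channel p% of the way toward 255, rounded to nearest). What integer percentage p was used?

85%

#59B1D4 is rgb(89, 177, 212); #E6F3F9 is rgb(230, 243, 249).
On the R channel (widest range): 230 ≈ 89 + (p/100)(255 − 89), so p ≈ 100×(230 − 89)/(255 − 89) = 14100/166 = 84.94.
p = 85 reproduces all three channels after rounding.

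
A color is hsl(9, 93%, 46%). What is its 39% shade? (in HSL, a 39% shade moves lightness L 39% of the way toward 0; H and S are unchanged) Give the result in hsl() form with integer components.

hsl(9, 93%, 28%)

L moves 39% from 46 toward 0: 46 − 17.94 = 28.06 → 28.
H and S are unchanged.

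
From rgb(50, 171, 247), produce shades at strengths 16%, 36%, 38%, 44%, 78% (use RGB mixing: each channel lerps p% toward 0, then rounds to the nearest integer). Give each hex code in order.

#2A90CF, #206D9E, #1F6A99, #1C608A, #0B2636

16%: (50 − 8 = 42→42, 171 − 27.36 = 143.64→144, 247 − 39.52 = 207.48→207) → #2A90CF
36%: (50 − 18 = 32→32, 171 − 61.56 = 109.44→109, 247 − 88.92 = 158.08→158) → #206D9E
38%: (50 − 19 = 31→31, 171 − 64.98 = 106.02→106, 247 − 93.86 = 153.14→153) → #1F6A99
44%: (50 − 22 = 28→28, 171 − 75.24 = 95.76→96, 247 − 108.68 = 138.32→138) → #1C608A
78%: (50 − 39 = 11→11, 171 − 133.38 = 37.62→38, 247 − 192.66 = 54.34→54) → #0B2636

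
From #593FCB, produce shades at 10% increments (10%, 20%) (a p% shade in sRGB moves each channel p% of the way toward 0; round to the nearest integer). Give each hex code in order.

#593FCB is rgb(89, 63, 203).
10%: (89 − 8.9 = 80.1→80, 63 − 6.3 = 56.7→57, 203 − 20.3 = 182.7→183) → #5039B7
20%: (89 − 17.8 = 71.2→71, 63 − 12.6 = 50.4→50, 203 − 40.6 = 162.4→162) → #4732A2

#5039B7, #4732A2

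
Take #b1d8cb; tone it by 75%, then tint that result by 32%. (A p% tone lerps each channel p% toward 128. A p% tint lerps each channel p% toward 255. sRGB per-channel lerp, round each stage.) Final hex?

#b1d8cb is rgb(177, 216, 203).
A 75% tone moves each channel 75% toward 128:
  R: 177 + 0.75×(128−177) = 177 − 36.75 = 140.25 → 140
  G: 216 + 0.75×(128−216) = 216 − 66 = 150 → 150
  B: 203 − 56.25 = 146.75 → 147
After the tone: rgb(140, 150, 147) = #8c9693.
Lerp each channel 32% toward 255:
  R: 140 + 36.8 = 176.8 → 177
  G: 150 + 0.32×(255−150) = 150 + 33.6 = 183.6 → 184
  B: 147 + 0.32×(255−147) = 147 + 34.56 = 181.56 → 182
rgb(177, 184, 182) = #b1b8b6.

#b1b8b6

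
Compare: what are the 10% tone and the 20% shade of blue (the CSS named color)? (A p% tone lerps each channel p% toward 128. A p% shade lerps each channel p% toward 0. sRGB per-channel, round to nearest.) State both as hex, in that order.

CSS blue is rgb(0, 0, 255).
10% tone:
  R: 0 + 0.1×(128−0) = 0 + 12.8 = 12.8 → 13
  G: 0 + 0.1×(128−0) = 0 + 12.8 = 12.8 → 13
  B: 255 + 0.1×(128−255) = 255 − 12.7 = 242.3 → 242
  → #0D0DF2
20% shade:
  R: 0 + 0 = 0 → 0
  G: 0 + 0 = 0 → 0
  B: 255 + 0.2×(0−255) = 255 − 51 = 204 → 204
  → #0000CC

#0D0DF2, #0000CC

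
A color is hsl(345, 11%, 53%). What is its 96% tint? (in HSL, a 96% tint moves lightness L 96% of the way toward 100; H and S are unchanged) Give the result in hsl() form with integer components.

L moves 96% from 53 toward 100: 53 + 45.12 = 98.12 → 98.
H and S are unchanged.

hsl(345, 11%, 98%)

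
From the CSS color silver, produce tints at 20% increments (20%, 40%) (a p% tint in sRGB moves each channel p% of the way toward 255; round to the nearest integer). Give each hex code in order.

#CDCDCD, #D9D9D9

CSS silver is rgb(192, 192, 192).
20%: (192 + 12.6 = 204.6→205, 192 + 12.6 = 204.6→205, 192 + 12.6 = 204.6→205) → #CDCDCD
40%: (192 + 25.2 = 217.2→217, 192 + 25.2 = 217.2→217, 192 + 25.2 = 217.2→217) → #D9D9D9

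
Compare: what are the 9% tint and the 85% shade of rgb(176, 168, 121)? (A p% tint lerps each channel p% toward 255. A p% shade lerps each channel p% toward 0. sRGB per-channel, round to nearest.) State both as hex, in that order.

9% tint:
  R: 176 + 7.11 = 183.11 → 183
  G: 168 + 0.09×(255−168) = 168 + 7.83 = 175.83 → 176
  B: 121 + 12.06 = 133.06 → 133
  → #b7b085
85% shade:
  R: 176 − 149.6 = 26.4 → 26
  G: 168 − 142.8 = 25.2 → 25
  B: 121 + 0.85×(0−121) = 121 − 102.85 = 18.15 → 18
  → #1a1912

#b7b085, #1a1912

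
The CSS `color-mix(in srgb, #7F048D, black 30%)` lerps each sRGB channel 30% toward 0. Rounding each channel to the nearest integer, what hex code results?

#7F048D is rgb(127, 4, 141).
Lerp each channel 30% toward 0:
  R: 127 − 38.1 = 88.9 → 89
  G: 4 − 1.2 = 2.8 → 3
  B: 141 − 42.3 = 98.7 → 99
rgb(89, 3, 99) = #590363.

#590363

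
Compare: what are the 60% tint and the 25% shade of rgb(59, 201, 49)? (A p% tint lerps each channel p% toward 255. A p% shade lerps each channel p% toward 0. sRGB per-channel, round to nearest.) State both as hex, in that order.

60% tint:
  R: 59 + 0.6×(255−59) = 59 + 117.6 = 176.6 → 177
  G: 201 + 0.6×(255−201) = 201 + 32.4 = 233.4 → 233
  B: 49 + 123.6 = 172.6 → 173
  → #B1E9AD
25% shade:
  R: 59 + 0.25×(0−59) = 59 − 14.75 = 44.25 → 44
  G: 201 + 0.25×(0−201) = 201 − 50.25 = 150.75 → 151
  B: 49 − 12.25 = 36.75 → 37
  → #2C9725

#B1E9AD, #2C9725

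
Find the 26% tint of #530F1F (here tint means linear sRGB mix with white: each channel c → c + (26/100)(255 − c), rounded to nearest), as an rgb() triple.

#530F1F is rgb(83, 15, 31).
Lerp each channel 26% toward 255:
  R: 83 + 0.26×(255−83) = 83 + 44.72 = 127.72 → 128
  G: 15 + 0.26×(255−15) = 15 + 62.4 = 77.4 → 77
  B: 31 + 58.24 = 89.24 → 89

rgb(128, 77, 89)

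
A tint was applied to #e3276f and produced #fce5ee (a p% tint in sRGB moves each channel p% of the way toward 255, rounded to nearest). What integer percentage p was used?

#e3276f is rgb(227, 39, 111); #fce5ee is rgb(252, 229, 238).
On the G channel (widest range): 229 ≈ 39 + (p/100)(255 − 39), so p ≈ 100×(229 − 39)/(255 − 39) = 19000/216 = 87.96.
p = 88 reproduces all three channels after rounding.

88%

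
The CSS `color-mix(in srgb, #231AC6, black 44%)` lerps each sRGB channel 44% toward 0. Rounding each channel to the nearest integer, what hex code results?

#140F6F

#231AC6 is rgb(35, 26, 198).
Per channel, c → c + 0.44(0 − c):
  R: 35 + 0.44×(0−35) = 35 − 15.4 = 19.6 → 20
  G: 26 + 0.44×(0−26) = 26 − 11.44 = 14.56 → 15
  B: 198 + 0.44×(0−198) = 198 − 87.12 = 110.88 → 111
rgb(20, 15, 111) = #140F6F.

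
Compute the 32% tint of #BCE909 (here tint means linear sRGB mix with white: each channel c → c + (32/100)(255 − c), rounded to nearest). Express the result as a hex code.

#BCE909 is rgb(188, 233, 9).
Per channel, c → c + 0.32(255 − c):
  R: 188 + 0.32×(255−188) = 188 + 21.44 = 209.44 → 209
  G: 233 + 0.32×(255−233) = 233 + 7.04 = 240.04 → 240
  B: 9 + 78.72 = 87.72 → 88
rgb(209, 240, 88) = #D1F058.

#D1F058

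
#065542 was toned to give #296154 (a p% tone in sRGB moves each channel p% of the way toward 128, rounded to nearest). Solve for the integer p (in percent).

29%

#065542 is rgb(6, 85, 66); #296154 is rgb(41, 97, 84).
On the R channel (widest range): 41 ≈ 6 + (p/100)(128 − 6), so p ≈ 100×(41 − 6)/(128 − 6) = 3500/122 = 28.69.
p = 29 reproduces all three channels after rounding.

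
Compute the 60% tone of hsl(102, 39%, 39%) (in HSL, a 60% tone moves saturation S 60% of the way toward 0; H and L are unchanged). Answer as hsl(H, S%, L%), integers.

hsl(102, 16%, 39%)

S moves 60% from 39 toward 0: 39 − 23.4 = 15.6 → 16.
H and L are unchanged.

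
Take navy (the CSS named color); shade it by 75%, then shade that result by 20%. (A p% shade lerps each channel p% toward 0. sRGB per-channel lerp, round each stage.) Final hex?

CSS navy is rgb(0, 0, 128).
A 75% shade moves each channel 75% toward 0:
  R: 0 + 0 = 0 → 0
  G: 0 + 0.75×(0−0) = 0 + 0 = 0 → 0
  B: 128 + 0.75×(0−128) = 128 − 96 = 32 → 32
After the shade: rgb(0, 0, 32) = #000020.
A 20% shade moves each channel 20% toward 0:
  R: 0 + 0.2×(0−0) = 0 + 0 = 0 → 0
  G: 0 + 0 = 0 → 0
  B: 32 − 6.4 = 25.6 → 26
rgb(0, 0, 26) = #00001A.

#00001A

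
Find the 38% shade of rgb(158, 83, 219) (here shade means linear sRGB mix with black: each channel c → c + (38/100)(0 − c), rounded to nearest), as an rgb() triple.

Lerp each channel 38% toward 0:
  R: 158 + 0.38×(0−158) = 158 − 60.04 = 97.96 → 98
  G: 83 − 31.54 = 51.46 → 51
  B: 219 − 83.22 = 135.78 → 136

rgb(98, 51, 136)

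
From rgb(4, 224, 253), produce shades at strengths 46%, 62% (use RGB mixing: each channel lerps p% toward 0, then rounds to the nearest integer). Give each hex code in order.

46%: (4 − 1.84 = 2.16→2, 224 − 103.04 = 120.96→121, 253 − 116.38 = 136.62→137) → #027989
62%: (4 − 2.48 = 1.52→2, 224 − 138.88 = 85.12→85, 253 − 156.86 = 96.14→96) → #025560

#027989, #025560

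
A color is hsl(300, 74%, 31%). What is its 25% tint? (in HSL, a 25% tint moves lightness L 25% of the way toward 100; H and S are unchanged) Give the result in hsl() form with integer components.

L moves 25% from 31 toward 100: 31 + 17.25 = 48.25 → 48.
H and S are unchanged.

hsl(300, 74%, 48%)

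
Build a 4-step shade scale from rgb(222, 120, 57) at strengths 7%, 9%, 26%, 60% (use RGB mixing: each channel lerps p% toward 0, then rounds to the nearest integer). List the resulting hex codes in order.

7%: (222 − 15.54 = 206.46→206, 120 − 8.4 = 111.6→112, 57 − 3.99 = 53.01→53) → #ce7035
9%: (222 − 19.98 = 202.02→202, 120 − 10.8 = 109.2→109, 57 − 5.13 = 51.87→52) → #ca6d34
26%: (222 − 57.72 = 164.28→164, 120 − 31.2 = 88.8→89, 57 − 14.82 = 42.18→42) → #a4592a
60%: (222 − 133.2 = 88.8→89, 120 − 72 = 48→48, 57 − 34.2 = 22.8→23) → #593017

#ce7035, #ca6d34, #a4592a, #593017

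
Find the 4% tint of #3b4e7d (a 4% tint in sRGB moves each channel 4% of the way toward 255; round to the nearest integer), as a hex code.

#3b4e7d is rgb(59, 78, 125).
A 4% tint moves each channel 4% toward 255:
  R: 59 + 7.84 = 66.84 → 67
  G: 78 + 0.04×(255−78) = 78 + 7.08 = 85.08 → 85
  B: 125 + 0.04×(255−125) = 125 + 5.2 = 130.2 → 130
rgb(67, 85, 130) = #435582.

#435582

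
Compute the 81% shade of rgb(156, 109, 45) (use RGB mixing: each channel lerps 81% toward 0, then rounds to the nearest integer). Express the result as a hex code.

#1e1509

Per channel, c → c + 0.81(0 − c):
  R: 156 + 0.81×(0−156) = 156 − 126.36 = 29.64 → 30
  G: 109 + 0.81×(0−109) = 109 − 88.29 = 20.71 → 21
  B: 45 + 0.81×(0−45) = 45 − 36.45 = 8.55 → 9
rgb(30, 21, 9) = #1e1509.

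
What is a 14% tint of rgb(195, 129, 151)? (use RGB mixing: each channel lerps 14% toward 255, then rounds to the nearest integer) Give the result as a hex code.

#CB93A6

A 14% tint moves each channel 14% toward 255:
  R: 195 + 8.4 = 203.4 → 203
  G: 129 + 0.14×(255−129) = 129 + 17.64 = 146.64 → 147
  B: 151 + 0.14×(255−151) = 151 + 14.56 = 165.56 → 166
rgb(203, 147, 166) = #CB93A6.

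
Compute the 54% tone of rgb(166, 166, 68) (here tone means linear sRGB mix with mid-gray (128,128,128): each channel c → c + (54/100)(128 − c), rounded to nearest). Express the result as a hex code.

Per channel, c → c + 0.54(128 − c):
  R: 166 + 0.54×(128−166) = 166 − 20.52 = 145.48 → 145
  G: 166 − 20.52 = 145.48 → 145
  B: 68 + 32.4 = 100.4 → 100
rgb(145, 145, 100) = #919164.

#919164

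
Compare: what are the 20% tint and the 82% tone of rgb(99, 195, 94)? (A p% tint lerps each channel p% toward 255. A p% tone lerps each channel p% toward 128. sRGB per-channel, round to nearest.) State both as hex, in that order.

20% tint:
  R: 99 + 31.2 = 130.2 → 130
  G: 195 + 0.2×(255−195) = 195 + 12 = 207 → 207
  B: 94 + 0.2×(255−94) = 94 + 32.2 = 126.2 → 126
  → #82cf7e
82% tone:
  R: 99 + 23.78 = 122.78 → 123
  G: 195 + 0.82×(128−195) = 195 − 54.94 = 140.06 → 140
  B: 94 + 0.82×(128−94) = 94 + 27.88 = 121.88 → 122
  → #7b8c7a

#82cf7e, #7b8c7a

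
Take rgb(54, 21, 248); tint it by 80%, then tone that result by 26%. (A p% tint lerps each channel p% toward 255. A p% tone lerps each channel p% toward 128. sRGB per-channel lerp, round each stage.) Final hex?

#c0bbdd

Per channel, c → c + 0.8(255 − c):
  R: 54 + 0.8×(255−54) = 54 + 160.8 = 214.8 → 215
  G: 21 + 0.8×(255−21) = 21 + 187.2 = 208.2 → 208
  B: 248 + 5.6 = 253.6 → 254
After the tint: rgb(215, 208, 254) = #d7d0fe.
Lerp each channel 26% toward 128:
  R: 215 − 22.62 = 192.38 → 192
  G: 208 − 20.8 = 187.2 → 187
  B: 254 + 0.26×(128−254) = 254 − 32.76 = 221.24 → 221
rgb(192, 187, 221) = #c0bbdd.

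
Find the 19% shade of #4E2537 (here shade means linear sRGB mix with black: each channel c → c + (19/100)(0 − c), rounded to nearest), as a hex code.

#4E2537 is rgb(78, 37, 55).
Lerp each channel 19% toward 0:
  R: 78 + 0.19×(0−78) = 78 − 14.82 = 63.18 → 63
  G: 37 − 7.03 = 29.97 → 30
  B: 55 + 0.19×(0−55) = 55 − 10.45 = 44.55 → 45
rgb(63, 30, 45) = #3F1E2D.

#3F1E2D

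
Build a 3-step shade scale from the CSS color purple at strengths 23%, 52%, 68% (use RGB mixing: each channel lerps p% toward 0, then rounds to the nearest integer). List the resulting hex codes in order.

CSS purple is rgb(128, 0, 128).
23%: (128 − 29.44 = 98.56→99, 0→0, 128 − 29.44 = 98.56→99) → #630063
52%: (128 − 66.56 = 61.44→61, 0→0, 128 − 66.56 = 61.44→61) → #3d003d
68%: (128 − 87.04 = 40.96→41, 0→0, 128 − 87.04 = 40.96→41) → #290029

#630063, #3d003d, #290029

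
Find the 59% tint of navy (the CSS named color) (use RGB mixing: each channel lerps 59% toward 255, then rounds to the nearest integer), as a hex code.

#9696CB

CSS navy is rgb(0, 0, 128).
A 59% tint moves each channel 59% toward 255:
  R: 0 + 0.59×(255−0) = 0 + 150.45 = 150.45 → 150
  G: 0 + 150.45 = 150.45 → 150
  B: 128 + 0.59×(255−128) = 128 + 74.93 = 202.93 → 203
rgb(150, 150, 203) = #9696CB.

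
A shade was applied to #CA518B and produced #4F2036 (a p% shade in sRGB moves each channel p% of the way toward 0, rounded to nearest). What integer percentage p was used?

#CA518B is rgb(202, 81, 139); #4F2036 is rgb(79, 32, 54).
On the R channel (widest range): 79 ≈ 202 + (p/100)(0 − 202), so p ≈ 100×(79 − 202)/(0 − 202) = -12300/-202 = 60.89.
p = 61 reproduces all three channels after rounding.

61%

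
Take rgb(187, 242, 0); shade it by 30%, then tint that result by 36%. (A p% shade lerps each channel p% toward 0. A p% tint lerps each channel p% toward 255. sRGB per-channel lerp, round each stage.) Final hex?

Per channel, c → c + 0.3(0 − c):
  R: 187 + 0.3×(0−187) = 187 − 56.1 = 130.9 → 131
  G: 242 − 72.6 = 169.4 → 169
  B: 0 + 0 = 0 → 0
After the shade: rgb(131, 169, 0) = #83A900.
Lerp each channel 36% toward 255:
  R: 131 + 44.64 = 175.64 → 176
  G: 169 + 30.96 = 199.96 → 200
  B: 0 + 0.36×(255−0) = 0 + 91.8 = 91.8 → 92
rgb(176, 200, 92) = #B0C85C.

#B0C85C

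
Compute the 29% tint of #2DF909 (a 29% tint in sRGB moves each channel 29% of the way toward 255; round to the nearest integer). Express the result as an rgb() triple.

#2DF909 is rgb(45, 249, 9).
Lerp each channel 29% toward 255:
  R: 45 + 0.29×(255−45) = 45 + 60.9 = 105.9 → 106
  G: 249 + 0.29×(255−249) = 249 + 1.74 = 250.74 → 251
  B: 9 + 71.34 = 80.34 → 80

rgb(106, 251, 80)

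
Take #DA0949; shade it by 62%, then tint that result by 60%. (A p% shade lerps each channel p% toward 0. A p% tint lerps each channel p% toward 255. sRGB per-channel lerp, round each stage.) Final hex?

#DA0949 is rgb(218, 9, 73).
Per channel, c → c + 0.62(0 − c):
  R: 218 + 0.62×(0−218) = 218 − 135.16 = 82.84 → 83
  G: 9 − 5.58 = 3.42 → 3
  B: 73 − 45.26 = 27.74 → 28
After the shade: rgb(83, 3, 28) = #53031C.
A 60% tint moves each channel 60% toward 255:
  R: 83 + 103.2 = 186.2 → 186
  G: 3 + 151.2 = 154.2 → 154
  B: 28 + 0.6×(255−28) = 28 + 136.2 = 164.2 → 164
rgb(186, 154, 164) = #BA9AA4.

#BA9AA4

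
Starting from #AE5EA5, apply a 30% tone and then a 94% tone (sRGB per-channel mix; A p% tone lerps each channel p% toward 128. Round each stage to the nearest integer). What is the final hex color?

#AE5EA5 is rgb(174, 94, 165).
Per channel, c → c + 0.3(128 − c):
  R: 174 + 0.3×(128−174) = 174 − 13.8 = 160.2 → 160
  G: 94 + 0.3×(128−94) = 94 + 10.2 = 104.2 → 104
  B: 165 − 11.1 = 153.9 → 154
After the tone: rgb(160, 104, 154) = #A0689A.
A 94% tone moves each channel 94% toward 128:
  R: 160 − 30.08 = 129.92 → 130
  G: 104 + 22.56 = 126.56 → 127
  B: 154 + 0.94×(128−154) = 154 − 24.44 = 129.56 → 130
rgb(130, 127, 130) = #827F82.

#827F82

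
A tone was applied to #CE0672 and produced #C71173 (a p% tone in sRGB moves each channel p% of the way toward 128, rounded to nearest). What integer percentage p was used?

9%

#CE0672 is rgb(206, 6, 114); #C71173 is rgb(199, 17, 115).
On the G channel (widest range): 17 ≈ 6 + (p/100)(128 − 6), so p ≈ 100×(17 − 6)/(128 − 6) = 1100/122 = 9.02.
p = 9 reproduces all three channels after rounding.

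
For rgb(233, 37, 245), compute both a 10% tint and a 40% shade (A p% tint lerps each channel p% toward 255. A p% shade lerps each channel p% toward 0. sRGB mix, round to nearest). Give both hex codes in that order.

#eb3bf6, #8c1693

10% tint:
  R: 233 + 0.1×(255−233) = 233 + 2.2 = 235.2 → 235
  G: 37 + 0.1×(255−37) = 37 + 21.8 = 58.8 → 59
  B: 245 + 1 = 246 → 246
  → #eb3bf6
40% shade:
  R: 233 − 93.2 = 139.8 → 140
  G: 37 − 14.8 = 22.2 → 22
  B: 245 − 98 = 147 → 147
  → #8c1693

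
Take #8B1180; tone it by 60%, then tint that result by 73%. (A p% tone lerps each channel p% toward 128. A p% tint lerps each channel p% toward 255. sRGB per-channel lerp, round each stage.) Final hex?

#8B1180 is rgb(139, 17, 128).
A 60% tone moves each channel 60% toward 128:
  R: 139 − 6.6 = 132.4 → 132
  G: 17 + 0.6×(128−17) = 17 + 66.6 = 83.6 → 84
  B: 128 + 0 = 128 → 128
After the tone: rgb(132, 84, 128) = #845480.
A 73% tint moves each channel 73% toward 255:
  R: 132 + 0.73×(255−132) = 132 + 89.79 = 221.79 → 222
  G: 84 + 124.83 = 208.83 → 209
  B: 128 + 0.73×(255−128) = 128 + 92.71 = 220.71 → 221
rgb(222, 209, 221) = #DED1DD.

#DED1DD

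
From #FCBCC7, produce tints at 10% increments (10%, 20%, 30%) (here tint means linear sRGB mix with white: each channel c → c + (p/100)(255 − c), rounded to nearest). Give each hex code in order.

#FCBCC7 is rgb(252, 188, 199).
10%: (252→252, 188 + 6.7 = 194.7→195, 199 + 5.6 = 204.6→205) → #FCC3CD
20%: (252 + 0.6 = 252.6→253, 188 + 13.4 = 201.4→201, 199 + 11.2 = 210.2→210) → #FDC9D2
30%: (252 + 0.9 = 252.9→253, 188 + 20.1 = 208.1→208, 199 + 16.8 = 215.8→216) → #FDD0D8

#FCC3CD, #FDC9D2, #FDD0D8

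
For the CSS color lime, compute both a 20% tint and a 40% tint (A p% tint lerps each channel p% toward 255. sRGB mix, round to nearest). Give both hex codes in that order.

CSS lime is rgb(0, 255, 0).
20% tint:
  R: 0 + 0.2×(255−0) = 0 + 51 = 51 → 51
  G: 255 + 0 = 255 → 255
  B: 0 + 0.2×(255−0) = 0 + 51 = 51 → 51
  → #33FF33
40% tint:
  R: 0 + 0.4×(255−0) = 0 + 102 = 102 → 102
  G: 255 + 0.4×(255−255) = 255 + 0 = 255 → 255
  B: 0 + 102 = 102 → 102
  → #66FF66

#33FF33, #66FF66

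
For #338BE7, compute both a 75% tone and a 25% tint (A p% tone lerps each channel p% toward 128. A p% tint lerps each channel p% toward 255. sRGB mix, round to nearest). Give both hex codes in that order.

#338BE7 is rgb(51, 139, 231).
75% tone:
  R: 51 + 0.75×(128−51) = 51 + 57.75 = 108.75 → 109
  G: 139 + 0.75×(128−139) = 139 − 8.25 = 130.75 → 131
  B: 231 − 77.25 = 153.75 → 154
  → #6D839A
25% tint:
  R: 51 + 51 = 102 → 102
  G: 139 + 29 = 168 → 168
  B: 231 + 0.25×(255−231) = 231 + 6 = 237 → 237
  → #66A8ED

#6D839A, #66A8ED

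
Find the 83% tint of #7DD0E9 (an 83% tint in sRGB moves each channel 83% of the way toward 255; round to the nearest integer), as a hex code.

#7DD0E9 is rgb(125, 208, 233).
Lerp each channel 83% toward 255:
  R: 125 + 0.83×(255−125) = 125 + 107.9 = 232.9 → 233
  G: 208 + 39.01 = 247.01 → 247
  B: 233 + 0.83×(255−233) = 233 + 18.26 = 251.26 → 251
rgb(233, 247, 251) = #E9F7FB.

#E9F7FB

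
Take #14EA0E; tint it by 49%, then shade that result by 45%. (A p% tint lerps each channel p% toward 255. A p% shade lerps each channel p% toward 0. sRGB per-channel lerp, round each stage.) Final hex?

#14EA0E is rgb(20, 234, 14).
Lerp each channel 49% toward 255:
  R: 20 + 0.49×(255−20) = 20 + 115.15 = 135.15 → 135
  G: 234 + 0.49×(255−234) = 234 + 10.29 = 244.29 → 244
  B: 14 + 118.09 = 132.09 → 132
After the tint: rgb(135, 244, 132) = #87F484.
Per channel, c → c + 0.45(0 − c):
  R: 135 + 0.45×(0−135) = 135 − 60.75 = 74.25 → 74
  G: 244 + 0.45×(0−244) = 244 − 109.8 = 134.2 → 134
  B: 132 + 0.45×(0−132) = 132 − 59.4 = 72.6 → 73
rgb(74, 134, 73) = #4A8649.

#4A8649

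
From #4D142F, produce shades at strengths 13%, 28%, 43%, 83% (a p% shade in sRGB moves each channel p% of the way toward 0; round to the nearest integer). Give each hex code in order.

#4D142F is rgb(77, 20, 47).
13%: (77 − 10.01 = 66.99→67, 20 − 2.6 = 17.4→17, 47 − 6.11 = 40.89→41) → #431129
28%: (77 − 21.56 = 55.44→55, 20 − 5.6 = 14.4→14, 47 − 13.16 = 33.84→34) → #370E22
43%: (77 − 33.11 = 43.89→44, 20 − 8.6 = 11.4→11, 47 − 20.21 = 26.79→27) → #2C0B1B
83%: (77 − 63.91 = 13.09→13, 20 − 16.6 = 3.4→3, 47 − 39.01 = 7.99→8) → #0D0308

#431129, #370E22, #2C0B1B, #0D0308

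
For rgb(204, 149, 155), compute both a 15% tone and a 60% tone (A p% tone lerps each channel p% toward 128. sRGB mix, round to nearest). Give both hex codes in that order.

#C19297, #9E888B

15% tone:
  R: 204 − 11.4 = 192.6 → 193
  G: 149 − 3.15 = 145.85 → 146
  B: 155 − 4.05 = 150.95 → 151
  → #C19297
60% tone:
  R: 204 − 45.6 = 158.4 → 158
  G: 149 + 0.6×(128−149) = 149 − 12.6 = 136.4 → 136
  B: 155 − 16.2 = 138.8 → 139
  → #9E888B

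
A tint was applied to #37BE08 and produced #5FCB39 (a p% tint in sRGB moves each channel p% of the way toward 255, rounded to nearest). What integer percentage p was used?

#37BE08 is rgb(55, 190, 8); #5FCB39 is rgb(95, 203, 57).
On the B channel (widest range): 57 ≈ 8 + (p/100)(255 − 8), so p ≈ 100×(57 − 8)/(255 − 8) = 4900/247 = 19.84.
p = 20 reproduces all three channels after rounding.

20%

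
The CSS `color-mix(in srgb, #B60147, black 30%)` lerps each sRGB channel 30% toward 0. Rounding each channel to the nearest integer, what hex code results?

#B60147 is rgb(182, 1, 71).
Lerp each channel 30% toward 0:
  R: 182 + 0.3×(0−182) = 182 − 54.6 = 127.4 → 127
  G: 1 − 0.3 = 0.7 → 1
  B: 71 − 21.3 = 49.7 → 50
rgb(127, 1, 50) = #7F0132.

#7F0132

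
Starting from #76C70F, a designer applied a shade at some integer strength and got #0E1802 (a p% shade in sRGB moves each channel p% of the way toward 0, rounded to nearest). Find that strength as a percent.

#76C70F is rgb(118, 199, 15); #0E1802 is rgb(14, 24, 2).
On the G channel (widest range): 24 ≈ 199 + (p/100)(0 − 199), so p ≈ 100×(24 − 199)/(0 − 199) = -17500/-199 = 87.94.
p = 88 reproduces all three channels after rounding.

88%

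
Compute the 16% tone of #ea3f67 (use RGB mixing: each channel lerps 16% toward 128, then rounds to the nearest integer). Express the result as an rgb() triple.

rgb(217, 73, 107)

#ea3f67 is rgb(234, 63, 103).
Lerp each channel 16% toward 128:
  R: 234 + 0.16×(128−234) = 234 − 16.96 = 217.04 → 217
  G: 63 + 0.16×(128−63) = 63 + 10.4 = 73.4 → 73
  B: 103 + 0.16×(128−103) = 103 + 4 = 107 → 107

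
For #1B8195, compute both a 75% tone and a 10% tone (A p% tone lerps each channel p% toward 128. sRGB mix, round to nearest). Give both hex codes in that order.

#1B8195 is rgb(27, 129, 149).
75% tone:
  R: 27 + 75.75 = 102.75 → 103
  G: 129 − 0.75 = 128.25 → 128
  B: 149 − 15.75 = 133.25 → 133
  → #678085
10% tone:
  R: 27 + 10.1 = 37.1 → 37
  G: 129 + 0.1×(128−129) = 129 − 0.1 = 128.9 → 129
  B: 149 + 0.1×(128−149) = 149 − 2.1 = 146.9 → 147
  → #258193

#678085, #258193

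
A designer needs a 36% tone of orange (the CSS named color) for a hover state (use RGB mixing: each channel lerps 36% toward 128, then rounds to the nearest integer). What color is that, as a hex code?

#d1982e

CSS orange is rgb(255, 165, 0).
Lerp each channel 36% toward 128:
  R: 255 + 0.36×(128−255) = 255 − 45.72 = 209.28 → 209
  G: 165 − 13.32 = 151.68 → 152
  B: 0 + 0.36×(128−0) = 0 + 46.08 = 46.08 → 46
rgb(209, 152, 46) = #d1982e.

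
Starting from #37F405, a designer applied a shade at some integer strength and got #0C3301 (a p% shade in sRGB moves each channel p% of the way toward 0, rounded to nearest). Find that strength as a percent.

#37F405 is rgb(55, 244, 5); #0C3301 is rgb(12, 51, 1).
On the G channel (widest range): 51 ≈ 244 + (p/100)(0 − 244), so p ≈ 100×(51 − 244)/(0 − 244) = -19300/-244 = 79.10.
p = 79 reproduces all three channels after rounding.

79%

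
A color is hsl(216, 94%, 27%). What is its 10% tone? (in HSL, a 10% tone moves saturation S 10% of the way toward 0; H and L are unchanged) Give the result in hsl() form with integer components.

S moves 10% from 94 toward 0: 94 − 9.4 = 84.6 → 85.
H and L are unchanged.

hsl(216, 85%, 27%)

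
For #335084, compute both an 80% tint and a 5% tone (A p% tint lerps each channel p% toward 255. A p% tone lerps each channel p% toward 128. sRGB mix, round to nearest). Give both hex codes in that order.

#D6DCE6, #375284

#335084 is rgb(51, 80, 132).
80% tint:
  R: 51 + 163.2 = 214.2 → 214
  G: 80 + 0.8×(255−80) = 80 + 140 = 220 → 220
  B: 132 + 0.8×(255−132) = 132 + 98.4 = 230.4 → 230
  → #D6DCE6
5% tone:
  R: 51 + 0.05×(128−51) = 51 + 3.85 = 54.85 → 55
  G: 80 + 0.05×(128−80) = 80 + 2.4 = 82.4 → 82
  B: 132 + 0.05×(128−132) = 132 − 0.2 = 131.8 → 132
  → #375284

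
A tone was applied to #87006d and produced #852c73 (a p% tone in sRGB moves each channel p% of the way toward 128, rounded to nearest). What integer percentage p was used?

#87006d is rgb(135, 0, 109); #852c73 is rgb(133, 44, 115).
On the G channel (widest range): 44 ≈ 0 + (p/100)(128 − 0), so p ≈ 100×(44 − 0)/(128 − 0) = 4400/128 = 34.38.
p = 34 reproduces all three channels after rounding.

34%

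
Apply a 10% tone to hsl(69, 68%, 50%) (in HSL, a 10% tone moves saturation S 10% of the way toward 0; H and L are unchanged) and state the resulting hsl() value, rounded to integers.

S moves 10% from 68 toward 0: 68 − 6.8 = 61.2 → 61.
H and L are unchanged.

hsl(69, 61%, 50%)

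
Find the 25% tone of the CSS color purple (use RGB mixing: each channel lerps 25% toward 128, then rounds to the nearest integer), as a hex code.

CSS purple is rgb(128, 0, 128).
Lerp each channel 25% toward 128:
  R: 128 + 0 = 128 → 128
  G: 0 + 0.25×(128−0) = 0 + 32 = 32 → 32
  B: 128 + 0 = 128 → 128
rgb(128, 32, 128) = #802080.

#802080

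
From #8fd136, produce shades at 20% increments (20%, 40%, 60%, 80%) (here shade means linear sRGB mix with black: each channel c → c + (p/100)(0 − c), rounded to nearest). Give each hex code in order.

#8fd136 is rgb(143, 209, 54).
20%: (143 − 28.6 = 114.4→114, 209 − 41.8 = 167.2→167, 54 − 10.8 = 43.2→43) → #72a72b
40%: (143 − 57.2 = 85.8→86, 209 − 83.6 = 125.4→125, 54 − 21.6 = 32.4→32) → #567d20
60%: (143 − 85.8 = 57.2→57, 209 − 125.4 = 83.6→84, 54 − 32.4 = 21.6→22) → #395416
80%: (143 − 114.4 = 28.6→29, 209 − 167.2 = 41.8→42, 54 − 43.2 = 10.8→11) → #1d2a0b

#72a72b, #567d20, #395416, #1d2a0b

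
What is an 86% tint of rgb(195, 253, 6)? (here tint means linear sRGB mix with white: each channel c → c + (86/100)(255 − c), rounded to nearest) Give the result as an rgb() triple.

rgb(247, 255, 220)

Lerp each channel 86% toward 255:
  R: 195 + 0.86×(255−195) = 195 + 51.6 = 246.6 → 247
  G: 253 + 1.72 = 254.72 → 255
  B: 6 + 214.14 = 220.14 → 220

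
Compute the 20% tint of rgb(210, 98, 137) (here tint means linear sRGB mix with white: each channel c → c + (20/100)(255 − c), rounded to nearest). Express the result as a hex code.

#DB81A1

Per channel, c → c + 0.2(255 − c):
  R: 210 + 0.2×(255−210) = 210 + 9 = 219 → 219
  G: 98 + 31.4 = 129.4 → 129
  B: 137 + 0.2×(255−137) = 137 + 23.6 = 160.6 → 161
rgb(219, 129, 161) = #DB81A1.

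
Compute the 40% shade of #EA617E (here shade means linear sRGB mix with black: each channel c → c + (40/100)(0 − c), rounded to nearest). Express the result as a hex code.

#8C3A4C

#EA617E is rgb(234, 97, 126).
Lerp each channel 40% toward 0:
  R: 234 + 0.4×(0−234) = 234 − 93.6 = 140.4 → 140
  G: 97 + 0.4×(0−97) = 97 − 38.8 = 58.2 → 58
  B: 126 + 0.4×(0−126) = 126 − 50.4 = 75.6 → 76
rgb(140, 58, 76) = #8C3A4C.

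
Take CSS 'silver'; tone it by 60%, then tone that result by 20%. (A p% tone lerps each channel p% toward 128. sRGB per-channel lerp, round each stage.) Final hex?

#959595

CSS silver is rgb(192, 192, 192).
Per channel, c → c + 0.6(128 − c):
  R: 192 − 38.4 = 153.6 → 154
  G: 192 + 0.6×(128−192) = 192 − 38.4 = 153.6 → 154
  B: 192 − 38.4 = 153.6 → 154
After the tone: rgb(154, 154, 154) = #9A9A9A.
A 20% tone moves each channel 20% toward 128:
  R: 154 + 0.2×(128−154) = 154 − 5.2 = 148.8 → 149
  G: 154 − 5.2 = 148.8 → 149
  B: 154 + 0.2×(128−154) = 154 − 5.2 = 148.8 → 149
rgb(149, 149, 149) = #959595.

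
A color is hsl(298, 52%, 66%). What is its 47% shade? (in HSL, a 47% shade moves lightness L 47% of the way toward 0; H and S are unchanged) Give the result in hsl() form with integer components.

L moves 47% from 66 toward 0: 66 − 31.02 = 34.98 → 35.
H and S are unchanged.

hsl(298, 52%, 35%)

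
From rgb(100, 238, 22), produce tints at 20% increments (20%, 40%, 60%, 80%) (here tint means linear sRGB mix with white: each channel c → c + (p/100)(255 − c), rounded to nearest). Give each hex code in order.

20%: (100 + 31 = 131→131, 238 + 3.4 = 241.4→241, 22 + 46.6 = 68.6→69) → #83F145
40%: (100 + 62 = 162→162, 238 + 6.8 = 244.8→245, 22 + 93.2 = 115.2→115) → #A2F573
60%: (100 + 93 = 193→193, 238 + 10.2 = 248.2→248, 22 + 139.8 = 161.8→162) → #C1F8A2
80%: (100 + 124 = 224→224, 238 + 13.6 = 251.6→252, 22 + 186.4 = 208.4→208) → #E0FCD0

#83F145, #A2F573, #C1F8A2, #E0FCD0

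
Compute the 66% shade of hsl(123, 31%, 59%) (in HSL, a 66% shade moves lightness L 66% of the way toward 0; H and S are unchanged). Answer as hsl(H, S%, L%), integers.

hsl(123, 31%, 20%)

L moves 66% from 59 toward 0: 59 − 38.94 = 20.06 → 20.
H and S are unchanged.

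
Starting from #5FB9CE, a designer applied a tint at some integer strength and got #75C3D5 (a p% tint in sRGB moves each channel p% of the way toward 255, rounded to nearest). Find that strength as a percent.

14%

#5FB9CE is rgb(95, 185, 206); #75C3D5 is rgb(117, 195, 213).
On the R channel (widest range): 117 ≈ 95 + (p/100)(255 − 95), so p ≈ 100×(117 − 95)/(255 − 95) = 2200/160 = 13.75.
p = 14 reproduces all three channels after rounding.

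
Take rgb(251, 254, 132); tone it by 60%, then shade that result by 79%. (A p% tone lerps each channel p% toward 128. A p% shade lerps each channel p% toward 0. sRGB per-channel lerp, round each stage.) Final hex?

A 60% tone moves each channel 60% toward 128:
  R: 251 + 0.6×(128−251) = 251 − 73.8 = 177.2 → 177
  G: 254 + 0.6×(128−254) = 254 − 75.6 = 178.4 → 178
  B: 132 + 0.6×(128−132) = 132 − 2.4 = 129.6 → 130
After the tone: rgb(177, 178, 130) = #B1B282.
A 79% shade moves each channel 79% toward 0:
  R: 177 − 139.83 = 37.17 → 37
  G: 178 − 140.62 = 37.38 → 37
  B: 130 + 0.79×(0−130) = 130 − 102.7 = 27.3 → 27
rgb(37, 37, 27) = #25251B.

#25251B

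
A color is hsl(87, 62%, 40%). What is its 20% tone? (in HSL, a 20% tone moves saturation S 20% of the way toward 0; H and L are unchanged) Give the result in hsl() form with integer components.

S moves 20% from 62 toward 0: 62 − 12.4 = 49.6 → 50.
H and L are unchanged.

hsl(87, 50%, 40%)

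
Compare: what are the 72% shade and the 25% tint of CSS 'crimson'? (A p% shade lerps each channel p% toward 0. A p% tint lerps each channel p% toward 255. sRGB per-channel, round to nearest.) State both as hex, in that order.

#3E0611, #E54F6D

CSS crimson is rgb(220, 20, 60).
72% shade:
  R: 220 + 0.72×(0−220) = 220 − 158.4 = 61.6 → 62
  G: 20 + 0.72×(0−20) = 20 − 14.4 = 5.6 → 6
  B: 60 + 0.72×(0−60) = 60 − 43.2 = 16.8 → 17
  → #3E0611
25% tint:
  R: 220 + 0.25×(255−220) = 220 + 8.75 = 228.75 → 229
  G: 20 + 58.75 = 78.75 → 79
  B: 60 + 0.25×(255−60) = 60 + 48.75 = 108.75 → 109
  → #E54F6D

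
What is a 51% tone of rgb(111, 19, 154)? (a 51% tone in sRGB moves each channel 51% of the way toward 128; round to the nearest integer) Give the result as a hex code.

#784B8D

Per channel, c → c + 0.51(128 − c):
  R: 111 + 0.51×(128−111) = 111 + 8.67 = 119.67 → 120
  G: 19 + 0.51×(128−19) = 19 + 55.59 = 74.59 → 75
  B: 154 + 0.51×(128−154) = 154 − 13.26 = 140.74 → 141
rgb(120, 75, 141) = #784B8D.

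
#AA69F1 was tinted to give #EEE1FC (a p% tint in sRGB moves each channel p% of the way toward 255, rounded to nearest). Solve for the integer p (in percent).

#AA69F1 is rgb(170, 105, 241); #EEE1FC is rgb(238, 225, 252).
On the G channel (widest range): 225 ≈ 105 + (p/100)(255 − 105), so p ≈ 100×(225 − 105)/(255 − 105) = 12000/150 = 80.00.
p = 80 reproduces all three channels after rounding.

80%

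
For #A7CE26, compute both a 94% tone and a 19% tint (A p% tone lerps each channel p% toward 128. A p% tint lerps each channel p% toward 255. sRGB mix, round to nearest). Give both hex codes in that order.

#A7CE26 is rgb(167, 206, 38).
94% tone:
  R: 167 − 36.66 = 130.34 → 130
  G: 206 + 0.94×(128−206) = 206 − 73.32 = 132.68 → 133
  B: 38 + 84.6 = 122.6 → 123
  → #82857B
19% tint:
  R: 167 + 0.19×(255−167) = 167 + 16.72 = 183.72 → 184
  G: 206 + 0.19×(255−206) = 206 + 9.31 = 215.31 → 215
  B: 38 + 0.19×(255−38) = 38 + 41.23 = 79.23 → 79
  → #B8D74F

#82857B, #B8D74F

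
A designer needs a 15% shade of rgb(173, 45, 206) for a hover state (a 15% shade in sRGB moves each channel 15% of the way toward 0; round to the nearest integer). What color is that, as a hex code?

Lerp each channel 15% toward 0:
  R: 173 − 25.95 = 147.05 → 147
  G: 45 + 0.15×(0−45) = 45 − 6.75 = 38.25 → 38
  B: 206 − 30.9 = 175.1 → 175
rgb(147, 38, 175) = #9326AF.

#9326AF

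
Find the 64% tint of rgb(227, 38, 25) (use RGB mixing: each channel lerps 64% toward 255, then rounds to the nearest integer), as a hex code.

Lerp each channel 64% toward 255:
  R: 227 + 0.64×(255−227) = 227 + 17.92 = 244.92 → 245
  G: 38 + 138.88 = 176.88 → 177
  B: 25 + 0.64×(255−25) = 25 + 147.2 = 172.2 → 172
rgb(245, 177, 172) = #F5B1AC.

#F5B1AC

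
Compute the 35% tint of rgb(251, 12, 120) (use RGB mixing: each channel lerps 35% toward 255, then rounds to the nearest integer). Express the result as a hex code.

Lerp each channel 35% toward 255:
  R: 251 + 1.4 = 252.4 → 252
  G: 12 + 0.35×(255−12) = 12 + 85.05 = 97.05 → 97
  B: 120 + 0.35×(255−120) = 120 + 47.25 = 167.25 → 167
rgb(252, 97, 167) = #FC61A7.

#FC61A7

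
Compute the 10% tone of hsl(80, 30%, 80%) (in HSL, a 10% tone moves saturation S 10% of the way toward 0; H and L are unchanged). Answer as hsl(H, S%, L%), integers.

S moves 10% from 30 toward 0: 30 − 3 = 27 → 27.
H and L are unchanged.

hsl(80, 27%, 80%)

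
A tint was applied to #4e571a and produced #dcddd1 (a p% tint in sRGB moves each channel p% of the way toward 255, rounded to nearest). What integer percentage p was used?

#4e571a is rgb(78, 87, 26); #dcddd1 is rgb(220, 221, 209).
On the B channel (widest range): 209 ≈ 26 + (p/100)(255 − 26), so p ≈ 100×(209 − 26)/(255 − 26) = 18300/229 = 79.91.
p = 80 reproduces all three channels after rounding.

80%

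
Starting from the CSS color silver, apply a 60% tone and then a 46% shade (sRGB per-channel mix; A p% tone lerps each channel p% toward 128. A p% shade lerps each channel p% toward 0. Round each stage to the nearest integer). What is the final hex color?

CSS silver is rgb(192, 192, 192).
Lerp each channel 60% toward 128:
  R: 192 + 0.6×(128−192) = 192 − 38.4 = 153.6 → 154
  G: 192 + 0.6×(128−192) = 192 − 38.4 = 153.6 → 154
  B: 192 − 38.4 = 153.6 → 154
After the tone: rgb(154, 154, 154) = #9A9A9A.
Per channel, c → c + 0.46(0 − c):
  R: 154 + 0.46×(0−154) = 154 − 70.84 = 83.16 → 83
  G: 154 + 0.46×(0−154) = 154 − 70.84 = 83.16 → 83
  B: 154 − 70.84 = 83.16 → 83
rgb(83, 83, 83) = #535353.

#535353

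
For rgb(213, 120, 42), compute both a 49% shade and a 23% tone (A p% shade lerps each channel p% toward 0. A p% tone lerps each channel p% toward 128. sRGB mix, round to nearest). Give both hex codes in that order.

49% shade:
  R: 213 + 0.49×(0−213) = 213 − 104.37 = 108.63 → 109
  G: 120 + 0.49×(0−120) = 120 − 58.8 = 61.2 → 61
  B: 42 − 20.58 = 21.42 → 21
  → #6D3D15
23% tone:
  R: 213 − 19.55 = 193.45 → 193
  G: 120 + 0.23×(128−120) = 120 + 1.84 = 121.84 → 122
  B: 42 + 19.78 = 61.78 → 62
  → #C17A3E

#6D3D15, #C17A3E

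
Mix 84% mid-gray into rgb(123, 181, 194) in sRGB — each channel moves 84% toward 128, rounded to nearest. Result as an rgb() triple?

Per channel, c → c + 0.84(128 − c):
  R: 123 + 0.84×(128−123) = 123 + 4.2 = 127.2 → 127
  G: 181 − 44.52 = 136.48 → 136
  B: 194 + 0.84×(128−194) = 194 − 55.44 = 138.56 → 139

rgb(127, 136, 139)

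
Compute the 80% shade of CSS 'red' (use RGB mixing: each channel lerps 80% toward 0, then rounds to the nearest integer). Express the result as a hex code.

#330000

CSS red is rgb(255, 0, 0).
Lerp each channel 80% toward 0:
  R: 255 + 0.8×(0−255) = 255 − 204 = 51 → 51
  G: 0 + 0 = 0 → 0
  B: 0 + 0.8×(0−0) = 0 + 0 = 0 → 0
rgb(51, 0, 0) = #330000.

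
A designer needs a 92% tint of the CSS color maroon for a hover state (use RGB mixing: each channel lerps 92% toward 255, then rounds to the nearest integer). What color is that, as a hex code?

#f5ebeb

CSS maroon is rgb(128, 0, 0).
A 92% tint moves each channel 92% toward 255:
  R: 128 + 0.92×(255−128) = 128 + 116.84 = 244.84 → 245
  G: 0 + 0.92×(255−0) = 0 + 234.6 = 234.6 → 235
  B: 0 + 0.92×(255−0) = 0 + 234.6 = 234.6 → 235
rgb(245, 235, 235) = #f5ebeb.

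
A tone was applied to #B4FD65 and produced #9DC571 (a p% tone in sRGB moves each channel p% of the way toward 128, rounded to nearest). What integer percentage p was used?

45%

#B4FD65 is rgb(180, 253, 101); #9DC571 is rgb(157, 197, 113).
On the G channel (widest range): 197 ≈ 253 + (p/100)(128 − 253), so p ≈ 100×(197 − 253)/(128 − 253) = -5600/-125 = 44.80.
p = 45 reproduces all three channels after rounding.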